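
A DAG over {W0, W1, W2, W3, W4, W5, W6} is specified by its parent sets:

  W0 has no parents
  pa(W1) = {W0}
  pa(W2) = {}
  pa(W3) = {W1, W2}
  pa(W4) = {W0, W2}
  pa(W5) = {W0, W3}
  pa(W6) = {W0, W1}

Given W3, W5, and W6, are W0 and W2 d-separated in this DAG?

No — W0 and W2 are not d-separated given {W3, W5, W6}.

Enumerating the 4 paths from W0 to W2 and testing each for blocking by {W3, W5, W6}:
  1. W0 → W4 ← W2 — W4:collider[blocks] ⇒ blocked
  2. W0 → W1 → W3 ← W2 — W1:chain[open]; W3:collider[open] ⇒ active
  3. W0 → W5 ← W3 ← W2 — W5:collider[open]; W3:chain[blocks] ⇒ blocked
  4. W0 → W6 ← W1 → W3 ← W2 — W6:collider[open]; W1:fork[open]; W3:collider[open] ⇒ active
At least one path is unblocked, so d-separation fails.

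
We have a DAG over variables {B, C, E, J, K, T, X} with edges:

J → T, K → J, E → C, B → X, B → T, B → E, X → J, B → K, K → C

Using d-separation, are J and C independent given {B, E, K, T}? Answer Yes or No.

Yes

Enumerating the 6 paths from J to C and testing each for blocking by {B, E, K, T}:
  1. J ← X ← B → E → C — X:chain[open]; B:fork[blocks]; E:chain[blocks] ⇒ blocked
  2. J ← X ← B → K → C — X:chain[open]; B:fork[blocks]; K:chain[blocks] ⇒ blocked
  3. J → T ← B → E → C — T:collider[open]; B:fork[blocks]; E:chain[blocks] ⇒ blocked
  4. J → T ← B → K → C — T:collider[open]; B:fork[blocks]; K:chain[blocks] ⇒ blocked
  5. J ← K → C — K:fork[blocks] ⇒ blocked
  6. J ← K ← B → E → C — K:chain[blocks]; B:fork[blocks]; E:chain[blocks] ⇒ blocked
Every path is blocked, so J and C are d-separated given {B, E, K, T}.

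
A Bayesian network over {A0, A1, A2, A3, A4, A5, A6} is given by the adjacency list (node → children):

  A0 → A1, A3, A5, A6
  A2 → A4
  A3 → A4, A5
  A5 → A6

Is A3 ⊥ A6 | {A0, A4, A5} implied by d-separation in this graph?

Yes

4 paths connect A3 and A6; each must be blocked for d-separation to hold:
Path 1: A3 ← A0 → A6
  A0 is a fork here and A0 is conditioned on, so the path is blocked at A0.
Path 2: A3 ← A0 → A5 → A6
  A0 is a fork here and A0 is conditioned on, so the path is blocked at A0.
Path 3: A3 → A5 → A6
  A5 is a chain here and A5 is conditioned on, so the path is blocked at A5.
Path 4: A3 → A5 ← A0 → A6
  A0 is a fork here and A0 is conditioned on, so the path is blocked at A0.
Every path is blocked, so A3 and A6 are d-separated given {A0, A4, A5}.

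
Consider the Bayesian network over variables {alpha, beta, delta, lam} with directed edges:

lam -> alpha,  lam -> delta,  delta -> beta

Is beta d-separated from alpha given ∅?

The only undirected path from beta to alpha is:
  1. beta ← delta ← lam → alpha — delta:chain[open]; lam:fork[open] ⇒ active
At least one path is unblocked, so d-separation fails.

No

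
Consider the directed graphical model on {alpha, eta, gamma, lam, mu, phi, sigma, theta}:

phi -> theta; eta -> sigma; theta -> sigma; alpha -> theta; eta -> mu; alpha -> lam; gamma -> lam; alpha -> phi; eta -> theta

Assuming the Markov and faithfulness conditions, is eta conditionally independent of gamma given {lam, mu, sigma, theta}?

No

There are 4 undirected paths between eta and gamma; checking each against the conditioning set {lam, mu, sigma, theta}:
Path 1: eta → theta ← phi ← alpha → lam ← gamma
  theta is a collider and theta is conditioned on, which opens it; phi is a chain and phi is not conditioned on; alpha is a fork and alpha is not conditioned on; lam is a collider and lam is conditioned on, which opens it — no node blocks this path, so it is active.
Path 2: eta → theta ← alpha → lam ← gamma
  theta is a collider and theta is conditioned on, which opens it; alpha is a fork and alpha is not conditioned on; lam is a collider and lam is conditioned on, which opens it — no node blocks this path, so it is active.
Path 3: eta → sigma ← theta ← phi ← alpha → lam ← gamma
  theta is a chain here and theta is conditioned on, so the path is blocked at theta.
Path 4: eta → sigma ← theta ← alpha → lam ← gamma
  theta is a chain here and theta is conditioned on, so the path is blocked at theta.
At least one path is unblocked, so d-separation fails.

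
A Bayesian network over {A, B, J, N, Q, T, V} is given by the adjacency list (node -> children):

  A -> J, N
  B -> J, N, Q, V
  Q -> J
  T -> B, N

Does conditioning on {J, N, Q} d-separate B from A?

4 paths connect B and A; each must be blocked for d-separation to hold:
Path 1: B → N ← A
  N is a collider and N is conditioned on, which opens it — no node blocks this path, so it is active.
Path 2: B ← T → N ← A
  T is a fork and T is not conditioned on; N is a collider and N is conditioned on, which opens it — no node blocks this path, so it is active.
Path 3: B → J ← A
  J is a collider and J is conditioned on, which opens it — no node blocks this path, so it is active.
Path 4: B → Q → J ← A
  Q is a chain here and Q is conditioned on, so the path is blocked at Q.
At least one path is unblocked, so d-separation fails.

No — B and A are not d-separated given {J, N, Q}.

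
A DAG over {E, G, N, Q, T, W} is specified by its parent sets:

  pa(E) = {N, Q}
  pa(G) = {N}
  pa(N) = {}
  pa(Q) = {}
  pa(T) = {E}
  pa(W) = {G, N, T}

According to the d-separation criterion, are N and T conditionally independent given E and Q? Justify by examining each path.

Yes

There are 3 undirected paths between N and T; checking each against the conditioning set {E, Q}:
Path 1: N → G → W ← T
  W is a collider here and neither W nor any of its descendants is conditioned on, so the collider stays closed — the path is blocked at W.
Path 2: N → E → T
  E is a chain here and E is conditioned on, so the path is blocked at E.
Path 3: N → W ← T
  W is a collider here and neither W nor any of its descendants is conditioned on, so the collider stays closed — the path is blocked at W.
Since every path is blocked, d-separation holds.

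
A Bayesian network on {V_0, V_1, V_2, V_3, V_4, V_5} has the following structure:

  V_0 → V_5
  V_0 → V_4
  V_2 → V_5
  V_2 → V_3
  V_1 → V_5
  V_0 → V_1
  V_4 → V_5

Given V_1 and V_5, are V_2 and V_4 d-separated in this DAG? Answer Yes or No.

No

We examine all 3 paths between V_2 and V_4:
Path 1: V_2 → V_5 ← V_0 → V_4
  V_5 is a collider and V_5 is conditioned on, which opens it; V_0 is a fork and V_0 is not conditioned on — no node blocks this path, so it is active.
Path 2: V_2 → V_5 ← V_1 ← V_0 → V_4
  V_1 is a chain here and V_1 is conditioned on, so the path is blocked at V_1.
Path 3: V_2 → V_5 ← V_4
  V_5 is a collider and V_5 is conditioned on, which opens it — no node blocks this path, so it is active.
Because an active path exists, V_2 and V_4 are not d-separated.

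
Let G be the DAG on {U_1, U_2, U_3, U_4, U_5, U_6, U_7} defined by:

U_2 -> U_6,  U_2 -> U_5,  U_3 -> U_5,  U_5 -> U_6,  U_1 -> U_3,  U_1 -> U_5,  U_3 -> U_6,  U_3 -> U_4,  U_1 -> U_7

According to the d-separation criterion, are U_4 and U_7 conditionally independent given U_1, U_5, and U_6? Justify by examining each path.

Yes — U_4 and U_7 are d-separated given {U_1, U_5, U_6}.

We examine all 4 paths between U_4 and U_7:
  1. U_4 ← U_3 ← U_1 → U_7 — U_3:chain[open]; U_1:fork[blocks] ⇒ blocked
  2. U_4 ← U_3 → U_5 ← U_1 → U_7 — U_3:fork[open]; U_5:collider[open]; U_1:fork[blocks] ⇒ blocked
  3. U_4 ← U_3 → U_6 ← U_2 → U_5 ← U_1 → U_7 — U_3:fork[open]; U_6:collider[open]; U_2:fork[open]; U_5:collider[open]; U_1:fork[blocks] ⇒ blocked
  4. U_4 ← U_3 → U_6 ← U_5 ← U_1 → U_7 — U_3:fork[open]; U_6:collider[open]; U_5:chain[blocks]; U_1:fork[blocks] ⇒ blocked
Every path is blocked, so U_4 and U_7 are d-separated given {U_1, U_5, U_6}.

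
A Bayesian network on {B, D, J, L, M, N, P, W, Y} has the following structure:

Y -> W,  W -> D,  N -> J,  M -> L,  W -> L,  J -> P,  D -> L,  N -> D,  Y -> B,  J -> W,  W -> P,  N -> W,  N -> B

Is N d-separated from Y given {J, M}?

Yes — N and Y are d-separated given {J, M}.

Enumerating the 6 paths from N to Y and testing each for blocking by {J, M}:
Path 1: N → D → L ← W ← Y
  L is a collider here and neither L nor any of its descendants is conditioned on, so the collider stays closed — the path is blocked at L.
Path 2: N → D ← W ← Y
  D is a collider here and neither D nor any of its descendants is conditioned on, so the collider stays closed — the path is blocked at D.
Path 3: N → B ← Y
  B is a collider here and neither B nor any of its descendants is conditioned on, so the collider stays closed — the path is blocked at B.
Path 4: N → J → P ← W ← Y
  J is a chain here and J is conditioned on, so the path is blocked at J.
Path 5: N → J → W ← Y
  J is a chain here and J is conditioned on, so the path is blocked at J.
Path 6: N → W ← Y
  W is a collider here and neither W nor any of its descendants is conditioned on, so the collider stays closed — the path is blocked at W.
Every path is blocked, so N and Y are d-separated given {J, M}.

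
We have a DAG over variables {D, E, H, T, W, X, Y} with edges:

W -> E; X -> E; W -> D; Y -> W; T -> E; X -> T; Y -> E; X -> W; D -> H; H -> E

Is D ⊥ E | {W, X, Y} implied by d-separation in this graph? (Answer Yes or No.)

5 paths connect D and E; each must be blocked for d-separation to hold:
Path 1: D ← W ← X → T → E
  W is a chain here and W is conditioned on, so the path is blocked at W.
Path 2: D ← W ← X → E
  W is a chain here and W is conditioned on, so the path is blocked at W.
Path 3: D ← W ← Y → E
  W is a chain here and W is conditioned on, so the path is blocked at W.
Path 4: D ← W → E
  W is a fork here and W is conditioned on, so the path is blocked at W.
Path 5: D → H → E
  H is a chain and H is not conditioned on — no node blocks this path, so it is active.
Since the path D → H → E is active, D and E are not d-separated given {W, X, Y}.

No — D and E are not d-separated given {W, X, Y}.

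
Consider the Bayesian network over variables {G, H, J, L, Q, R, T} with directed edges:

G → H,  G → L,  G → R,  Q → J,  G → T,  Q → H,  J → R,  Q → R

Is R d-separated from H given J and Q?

No — R and H are not d-separated given {J, Q}.

Enumerating the 3 paths from R to H and testing each for blocking by {J, Q}:
Path 1: R ← G → H
  G is a fork and G is not conditioned on — no node blocks this path, so it is active.
Path 2: R ← J ← Q → H
  J is a chain here and J is conditioned on, so the path is blocked at J.
Path 3: R ← Q → H
  Q is a fork here and Q is conditioned on, so the path is blocked at Q.
Since the path R ← G → H is active, R and H are not d-separated given {J, Q}.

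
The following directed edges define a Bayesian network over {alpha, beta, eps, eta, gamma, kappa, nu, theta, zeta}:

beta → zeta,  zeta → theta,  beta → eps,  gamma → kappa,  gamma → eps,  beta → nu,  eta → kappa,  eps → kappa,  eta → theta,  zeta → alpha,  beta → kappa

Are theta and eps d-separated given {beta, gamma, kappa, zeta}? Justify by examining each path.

No

6 paths connect theta and eps; each must be blocked for d-separation to hold:
Path 1: theta ← eta → kappa ← gamma → eps
  gamma is a fork here and gamma is conditioned on, so the path is blocked at gamma.
Path 2: theta ← eta → kappa ← beta → eps
  beta is a fork here and beta is conditioned on, so the path is blocked at beta.
Path 3: theta ← eta → kappa ← eps
  eta is a fork and eta is not conditioned on; kappa is a collider and kappa is conditioned on, which opens it — no node blocks this path, so it is active.
Path 4: theta ← zeta ← beta → kappa ← gamma → eps
  zeta is a chain here and zeta is conditioned on, so the path is blocked at zeta.
Path 5: theta ← zeta ← beta → kappa ← eps
  zeta is a chain here and zeta is conditioned on, so the path is blocked at zeta.
Path 6: theta ← zeta ← beta → eps
  zeta is a chain here and zeta is conditioned on, so the path is blocked at zeta.
At least one path is unblocked, so d-separation fails.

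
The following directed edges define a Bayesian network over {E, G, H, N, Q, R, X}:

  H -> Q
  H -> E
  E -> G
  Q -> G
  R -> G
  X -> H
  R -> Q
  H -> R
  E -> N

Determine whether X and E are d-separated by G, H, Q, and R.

Yes

There are 5 undirected paths between X and E; checking each against the conditioning set {G, H, Q, R}:
  1. X → H → R → Q → G ← E — H:chain[blocks]; R:chain[blocks]; Q:chain[blocks]; G:collider[open] ⇒ blocked
  2. X → H → R → G ← E — H:chain[blocks]; R:chain[blocks]; G:collider[open] ⇒ blocked
  3. X → H → Q ← R → G ← E — H:chain[blocks]; Q:collider[open]; R:fork[blocks]; G:collider[open] ⇒ blocked
  4. X → H → Q → G ← E — H:chain[blocks]; Q:chain[blocks]; G:collider[open] ⇒ blocked
  5. X → H → E — H:chain[blocks] ⇒ blocked
Since every path is blocked, d-separation holds.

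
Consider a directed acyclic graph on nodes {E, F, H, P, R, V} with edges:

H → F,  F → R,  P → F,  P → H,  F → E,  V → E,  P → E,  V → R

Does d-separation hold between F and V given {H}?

There are 4 undirected paths between F and V; checking each against the conditioning set {H}:
Path 1: F → R ← V
  R is a collider here and neither R nor any of its descendants is conditioned on, so the collider stays closed — the path is blocked at R.
Path 2: F → E ← V
  E is a collider here and neither E nor any of its descendants is conditioned on, so the collider stays closed — the path is blocked at E.
Path 3: F ← P → E ← V
  E is a collider here and neither E nor any of its descendants is conditioned on, so the collider stays closed — the path is blocked at E.
Path 4: F ← H ← P → E ← V
  H is a chain here and H is conditioned on, so the path is blocked at H.
All paths are blocked; F ⊥ V | {H} holds.

Yes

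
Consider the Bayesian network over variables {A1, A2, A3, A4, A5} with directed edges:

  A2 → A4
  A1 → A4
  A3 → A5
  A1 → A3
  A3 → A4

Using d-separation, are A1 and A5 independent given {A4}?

No — A1 and A5 are not d-separated given {A4}.

We examine all 2 paths between A1 and A5:
  1. A1 → A3 → A5 — A3:chain[open] ⇒ active
  2. A1 → A4 ← A3 → A5 — A4:collider[open]; A3:fork[open] ⇒ active
Since the path A1 → A3 → A5 is active, A1 and A5 are not d-separated given {A4}.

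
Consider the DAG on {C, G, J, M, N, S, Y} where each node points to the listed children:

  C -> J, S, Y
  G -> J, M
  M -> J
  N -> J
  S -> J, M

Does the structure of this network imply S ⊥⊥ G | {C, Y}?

There are 6 undirected paths between S and G; checking each against the conditioning set {C, Y}:
Path 1: S → M ← G
  M is a collider here and neither M nor any of its descendants is conditioned on, so the collider stays closed — the path is blocked at M.
Path 2: S → M → J ← G
  J is a collider here and neither J nor any of its descendants is conditioned on, so the collider stays closed — the path is blocked at J.
Path 3: S → J ← G
  J is a collider here and neither J nor any of its descendants is conditioned on, so the collider stays closed — the path is blocked at J.
Path 4: S → J ← M ← G
  J is a collider here and neither J nor any of its descendants is conditioned on, so the collider stays closed — the path is blocked at J.
Path 5: S ← C → J ← G
  C is a fork here and C is conditioned on, so the path is blocked at C.
Path 6: S ← C → J ← M ← G
  C is a fork here and C is conditioned on, so the path is blocked at C.
Since every path is blocked, d-separation holds.

Yes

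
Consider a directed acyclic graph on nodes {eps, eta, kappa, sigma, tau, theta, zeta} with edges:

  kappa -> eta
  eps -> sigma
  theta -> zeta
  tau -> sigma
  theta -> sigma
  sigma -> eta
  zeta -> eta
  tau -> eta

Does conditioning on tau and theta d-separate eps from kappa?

There are 3 undirected paths between eps and kappa; checking each against the conditioning set {tau, theta}:
Path 1: eps → sigma ← tau → eta ← kappa
  sigma is a collider here and neither sigma nor any of its descendants is conditioned on, so the collider stays closed — the path is blocked at sigma.
Path 2: eps → sigma ← theta → zeta → eta ← kappa
  sigma is a collider here and neither sigma nor any of its descendants is conditioned on, so the collider stays closed — the path is blocked at sigma.
Path 3: eps → sigma → eta ← kappa
  eta is a collider here and neither eta nor any of its descendants is conditioned on, so the collider stays closed — the path is blocked at eta.
Every path is blocked, so eps and kappa are d-separated given {tau, theta}.

Yes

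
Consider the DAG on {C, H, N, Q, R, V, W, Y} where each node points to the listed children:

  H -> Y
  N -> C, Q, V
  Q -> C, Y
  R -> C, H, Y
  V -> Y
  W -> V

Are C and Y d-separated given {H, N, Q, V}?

There are 6 undirected paths between C and Y; checking each against the conditioning set {H, N, Q, V}:
  1. C ← R → Y — R:fork[open] ⇒ active
  2. C ← R → H → Y — R:fork[open]; H:chain[blocks] ⇒ blocked
  3. C ← Q → Y — Q:fork[blocks] ⇒ blocked
  4. C ← Q ← N → V → Y — Q:chain[blocks]; N:fork[blocks]; V:chain[blocks] ⇒ blocked
  5. C ← N → Q → Y — N:fork[blocks]; Q:chain[blocks] ⇒ blocked
  6. C ← N → V → Y — N:fork[blocks]; V:chain[blocks] ⇒ blocked
Because an active path exists, C and Y are not d-separated.

No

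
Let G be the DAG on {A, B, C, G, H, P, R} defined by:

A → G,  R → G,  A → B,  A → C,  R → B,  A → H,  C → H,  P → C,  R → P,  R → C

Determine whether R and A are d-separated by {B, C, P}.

No

We examine all 6 paths between R and A:
  1. R → C ← A — C:collider[open] ⇒ active
  2. R → C → H ← A — C:chain[blocks]; H:collider[blocks] ⇒ blocked
  3. R → G ← A — G:collider[blocks] ⇒ blocked
  4. R → P → C ← A — P:chain[blocks]; C:collider[open] ⇒ blocked
  5. R → P → C → H ← A — P:chain[blocks]; C:chain[blocks]; H:collider[blocks] ⇒ blocked
  6. R → B ← A — B:collider[open] ⇒ active
At least one path is unblocked, so d-separation fails.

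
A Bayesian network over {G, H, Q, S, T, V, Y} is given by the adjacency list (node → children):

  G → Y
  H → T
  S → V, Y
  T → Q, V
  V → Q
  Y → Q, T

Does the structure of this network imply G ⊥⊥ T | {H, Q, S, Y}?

There are 5 undirected paths between G and T; checking each against the conditioning set {H, Q, S, Y}:
Path 1: G → Y → Q ← V ← T
  Y is a chain here and Y is conditioned on, so the path is blocked at Y.
Path 2: G → Y → Q ← T
  Y is a chain here and Y is conditioned on, so the path is blocked at Y.
Path 3: G → Y → T
  Y is a chain here and Y is conditioned on, so the path is blocked at Y.
Path 4: G → Y ← S → V → Q ← T
  S is a fork here and S is conditioned on, so the path is blocked at S.
Path 5: G → Y ← S → V ← T
  S is a fork here and S is conditioned on, so the path is blocked at S.
All paths are blocked; G ⊥ T | {H, Q, S, Y} holds.

Yes — G and T are d-separated given {H, Q, S, Y}.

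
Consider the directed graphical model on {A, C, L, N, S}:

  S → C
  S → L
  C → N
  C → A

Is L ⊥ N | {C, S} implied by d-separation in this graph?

Yes

The only undirected path from L to N is:
Path 1: L ← S → C → N
  S is a fork here and S is conditioned on, so the path is blocked at S.
All paths are blocked; L ⊥ N | {C, S} holds.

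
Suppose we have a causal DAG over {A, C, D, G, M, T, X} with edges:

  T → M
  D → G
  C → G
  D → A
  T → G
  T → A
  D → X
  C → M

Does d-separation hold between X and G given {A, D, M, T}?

Yes — X and G are d-separated given {A, D, M, T}.

3 paths connect X and G; each must be blocked for d-separation to hold:
Path 1: X ← D → G
  D is a fork here and D is conditioned on, so the path is blocked at D.
Path 2: X ← D → A ← T → G
  D is a fork here and D is conditioned on, so the path is blocked at D.
Path 3: X ← D → A ← T → M ← C → G
  D is a fork here and D is conditioned on, so the path is blocked at D.
Since every path is blocked, d-separation holds.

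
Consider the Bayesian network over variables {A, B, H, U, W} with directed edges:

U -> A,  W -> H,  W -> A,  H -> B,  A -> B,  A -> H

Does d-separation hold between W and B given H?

No

4 paths connect W and B; each must be blocked for d-separation to hold:
Path 1: W → A → B
  A is a chain and A is not conditioned on — no node blocks this path, so it is active.
Path 2: W → A → H → B
  H is a chain here and H is conditioned on, so the path is blocked at H.
Path 3: W → H ← A → B
  H is a collider and H is conditioned on, which opens it; A is a fork and A is not conditioned on — no node blocks this path, so it is active.
Path 4: W → H → B
  H is a chain here and H is conditioned on, so the path is blocked at H.
Since the path W → A → B is active, W and B are not d-separated given {H}.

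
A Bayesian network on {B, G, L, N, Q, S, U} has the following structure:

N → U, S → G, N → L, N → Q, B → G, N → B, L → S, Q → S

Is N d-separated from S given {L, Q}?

Yes — N and S are d-separated given {L, Q}.

There are 3 undirected paths between N and S; checking each against the conditioning set {L, Q}:
Path 1: N → B → G ← S
  G is a collider here and neither G nor any of its descendants is conditioned on, so the collider stays closed — the path is blocked at G.
Path 2: N → Q → S
  Q is a chain here and Q is conditioned on, so the path is blocked at Q.
Path 3: N → L → S
  L is a chain here and L is conditioned on, so the path is blocked at L.
Every path is blocked, so N and S are d-separated given {L, Q}.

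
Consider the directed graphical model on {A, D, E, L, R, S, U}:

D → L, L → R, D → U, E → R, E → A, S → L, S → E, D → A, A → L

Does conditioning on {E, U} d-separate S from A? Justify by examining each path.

Yes

We examine all 6 paths between S and A:
Path 1: S → E → R ← L ← A
  E is a chain here and E is conditioned on, so the path is blocked at E.
Path 2: S → E → R ← L ← D → A
  E is a chain here and E is conditioned on, so the path is blocked at E.
Path 3: S → E → A
  E is a chain here and E is conditioned on, so the path is blocked at E.
Path 4: S → L → R ← E → A
  R is a collider here and neither R nor any of its descendants is conditioned on, so the collider stays closed — the path is blocked at R.
Path 5: S → L ← A
  L is a collider here and neither L nor any of its descendants is conditioned on, so the collider stays closed — the path is blocked at L.
Path 6: S → L ← D → A
  L is a collider here and neither L nor any of its descendants is conditioned on, so the collider stays closed — the path is blocked at L.
Since every path is blocked, d-separation holds.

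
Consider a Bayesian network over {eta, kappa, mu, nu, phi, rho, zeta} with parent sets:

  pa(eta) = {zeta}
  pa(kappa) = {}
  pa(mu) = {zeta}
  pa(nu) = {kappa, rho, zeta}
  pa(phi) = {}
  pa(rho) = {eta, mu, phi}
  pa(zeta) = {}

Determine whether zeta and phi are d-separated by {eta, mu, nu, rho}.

Yes

There are 3 undirected paths between zeta and phi; checking each against the conditioning set {eta, mu, nu, rho}:
Path 1: zeta → nu ← rho ← phi
  rho is a chain here and rho is conditioned on, so the path is blocked at rho.
Path 2: zeta → mu → rho ← phi
  mu is a chain here and mu is conditioned on, so the path is blocked at mu.
Path 3: zeta → eta → rho ← phi
  eta is a chain here and eta is conditioned on, so the path is blocked at eta.
Every path is blocked, so zeta and phi are d-separated given {eta, mu, nu, rho}.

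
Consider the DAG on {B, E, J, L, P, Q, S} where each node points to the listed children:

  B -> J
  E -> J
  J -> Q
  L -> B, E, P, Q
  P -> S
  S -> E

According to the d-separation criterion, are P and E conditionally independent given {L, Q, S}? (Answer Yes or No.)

Yes

Enumerating the 4 paths from P to E and testing each for blocking by {L, Q, S}:
Path 1: P ← L → B → J ← E
  L is a fork here and L is conditioned on, so the path is blocked at L.
Path 2: P ← L → E
  L is a fork here and L is conditioned on, so the path is blocked at L.
Path 3: P ← L → Q ← J ← E
  L is a fork here and L is conditioned on, so the path is blocked at L.
Path 4: P → S → E
  S is a chain here and S is conditioned on, so the path is blocked at S.
Since every path is blocked, d-separation holds.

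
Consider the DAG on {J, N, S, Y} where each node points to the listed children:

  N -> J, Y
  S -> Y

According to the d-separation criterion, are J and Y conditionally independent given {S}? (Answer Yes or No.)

No — J and Y are not d-separated given {S}.

There is one path between J and Y:
Path 1: J ← N → Y
  N is a fork and N is not conditioned on — no node blocks this path, so it is active.
At least one path is unblocked, so d-separation fails.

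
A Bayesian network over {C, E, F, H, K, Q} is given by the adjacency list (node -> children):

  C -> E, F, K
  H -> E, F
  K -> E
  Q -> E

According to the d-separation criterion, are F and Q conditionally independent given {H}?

Yes

Enumerating the 3 paths from F to Q and testing each for blocking by {H}:
Path 1: F ← H → E ← Q
  H is a fork here and H is conditioned on, so the path is blocked at H.
Path 2: F ← C → E ← Q
  E is a collider here and neither E nor any of its descendants is conditioned on, so the collider stays closed — the path is blocked at E.
Path 3: F ← C → K → E ← Q
  E is a collider here and neither E nor any of its descendants is conditioned on, so the collider stays closed — the path is blocked at E.
All paths are blocked; F ⊥ Q | {H} holds.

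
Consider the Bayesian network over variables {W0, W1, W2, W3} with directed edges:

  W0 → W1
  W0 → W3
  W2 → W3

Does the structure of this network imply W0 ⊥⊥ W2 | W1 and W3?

No

There is one path between W0 and W2:
Path 1: W0 → W3 ← W2
  W3 is a collider and W3 is conditioned on, which opens it — no node blocks this path, so it is active.
At least one path is unblocked, so d-separation fails.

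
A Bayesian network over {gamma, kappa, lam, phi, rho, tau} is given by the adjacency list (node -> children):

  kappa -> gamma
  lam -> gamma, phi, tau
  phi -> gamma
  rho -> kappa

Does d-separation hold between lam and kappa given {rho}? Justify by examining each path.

Enumerating the 2 paths from lam to kappa and testing each for blocking by {rho}:
  1. lam → phi → gamma ← kappa — phi:chain[open]; gamma:collider[blocks] ⇒ blocked
  2. lam → gamma ← kappa — gamma:collider[blocks] ⇒ blocked
Every path is blocked, so lam and kappa are d-separated given {rho}.

Yes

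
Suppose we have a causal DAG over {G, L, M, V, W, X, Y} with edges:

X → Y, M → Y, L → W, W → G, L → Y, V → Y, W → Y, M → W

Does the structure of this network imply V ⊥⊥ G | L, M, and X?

3 paths connect V and G; each must be blocked for d-separation to hold:
Path 1: V → Y ← L → W → G
  Y is a collider here and neither Y nor any of its descendants is conditioned on, so the collider stays closed — the path is blocked at Y.
Path 2: V → Y ← W → G
  Y is a collider here and neither Y nor any of its descendants is conditioned on, so the collider stays closed — the path is blocked at Y.
Path 3: V → Y ← M → W → G
  Y is a collider here and neither Y nor any of its descendants is conditioned on, so the collider stays closed — the path is blocked at Y.
All paths are blocked; V ⊥ G | {L, M, X} holds.

Yes — V and G are d-separated given {L, M, X}.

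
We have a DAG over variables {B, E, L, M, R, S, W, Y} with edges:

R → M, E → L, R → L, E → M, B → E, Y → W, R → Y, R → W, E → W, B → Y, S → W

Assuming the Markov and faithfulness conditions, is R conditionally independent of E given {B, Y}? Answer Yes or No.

Yes — R and E are d-separated given {B, Y}.

Enumerating the 6 paths from R to E and testing each for blocking by {B, Y}:
  1. R → L ← E — L:collider[blocks] ⇒ blocked
  2. R → W ← E — W:collider[blocks] ⇒ blocked
  3. R → W ← Y ← B → E — W:collider[blocks]; Y:chain[blocks]; B:fork[blocks] ⇒ blocked
  4. R → Y ← B → E — Y:collider[open]; B:fork[blocks] ⇒ blocked
  5. R → Y → W ← E — Y:chain[blocks]; W:collider[blocks] ⇒ blocked
  6. R → M ← E — M:collider[blocks] ⇒ blocked
Every path is blocked, so R and E are d-separated given {B, Y}.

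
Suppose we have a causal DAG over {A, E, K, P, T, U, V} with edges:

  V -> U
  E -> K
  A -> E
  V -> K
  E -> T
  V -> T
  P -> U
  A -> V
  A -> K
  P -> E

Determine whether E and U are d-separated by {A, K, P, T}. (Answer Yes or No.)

Enumerating the 6 paths from E to U and testing each for blocking by {A, K, P, T}:
Path 1: E → T ← V → U
  T is a collider and T is conditioned on, which opens it; V is a fork and V is not conditioned on — no node blocks this path, so it is active.
Path 2: E ← A → V → U
  A is a fork here and A is conditioned on, so the path is blocked at A.
Path 3: E ← A → K ← V → U
  A is a fork here and A is conditioned on, so the path is blocked at A.
Path 4: E → K ← A → V → U
  A is a fork here and A is conditioned on, so the path is blocked at A.
Path 5: E → K ← V → U
  K is a collider and K is conditioned on, which opens it; V is a fork and V is not conditioned on — no node blocks this path, so it is active.
Path 6: E ← P → U
  P is a fork here and P is conditioned on, so the path is blocked at P.
Since the path E → T ← V → U is active, E and U are not d-separated given {A, K, P, T}.

No — E and U are not d-separated given {A, K, P, T}.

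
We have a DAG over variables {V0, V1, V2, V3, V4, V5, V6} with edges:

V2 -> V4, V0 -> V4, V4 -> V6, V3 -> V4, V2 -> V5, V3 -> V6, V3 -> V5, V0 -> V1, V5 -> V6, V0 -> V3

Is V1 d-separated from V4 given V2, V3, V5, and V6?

No

We examine all 6 paths between V1 and V4:
  1. V1 ← V0 → V3 → V5 → V6 ← V4 — V0:fork[open]; V3:chain[blocks]; V5:chain[blocks]; V6:collider[open] ⇒ blocked
  2. V1 ← V0 → V3 → V5 ← V2 → V4 — V0:fork[open]; V3:chain[blocks]; V5:collider[open]; V2:fork[blocks] ⇒ blocked
  3. V1 ← V0 → V3 → V4 — V0:fork[open]; V3:chain[blocks] ⇒ blocked
  4. V1 ← V0 → V3 → V6 ← V5 ← V2 → V4 — V0:fork[open]; V3:chain[blocks]; V6:collider[open]; V5:chain[blocks]; V2:fork[blocks] ⇒ blocked
  5. V1 ← V0 → V3 → V6 ← V4 — V0:fork[open]; V3:chain[blocks]; V6:collider[open] ⇒ blocked
  6. V1 ← V0 → V4 — V0:fork[open] ⇒ active
Because an active path exists, V1 and V4 are not d-separated.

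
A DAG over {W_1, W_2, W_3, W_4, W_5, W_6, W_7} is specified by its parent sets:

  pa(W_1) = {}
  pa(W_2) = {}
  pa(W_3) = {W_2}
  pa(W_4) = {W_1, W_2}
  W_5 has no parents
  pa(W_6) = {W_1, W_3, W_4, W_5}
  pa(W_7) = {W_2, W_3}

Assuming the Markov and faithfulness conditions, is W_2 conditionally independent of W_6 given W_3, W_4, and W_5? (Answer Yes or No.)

No

Enumerating the 4 paths from W_2 to W_6 and testing each for blocking by {W_3, W_4, W_5}:
  1. W_2 → W_4 ← W_1 → W_6 — W_4:collider[open]; W_1:fork[open] ⇒ active
  2. W_2 → W_4 → W_6 — W_4:chain[blocks] ⇒ blocked
  3. W_2 → W_3 → W_6 — W_3:chain[blocks] ⇒ blocked
  4. W_2 → W_7 ← W_3 → W_6 — W_7:collider[blocks]; W_3:fork[blocks] ⇒ blocked
At least one path is unblocked, so d-separation fails.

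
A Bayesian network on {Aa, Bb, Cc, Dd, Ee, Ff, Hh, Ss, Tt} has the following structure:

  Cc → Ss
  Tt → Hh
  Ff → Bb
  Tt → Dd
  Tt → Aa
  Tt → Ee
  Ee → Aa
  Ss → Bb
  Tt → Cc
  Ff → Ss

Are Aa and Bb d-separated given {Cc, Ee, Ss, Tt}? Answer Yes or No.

Yes

There are 4 undirected paths between Aa and Bb; checking each against the conditioning set {Cc, Ee, Ss, Tt}:
  1. Aa ← Ee ← Tt → Cc → Ss → Bb — Ee:chain[blocks]; Tt:fork[blocks]; Cc:chain[blocks]; Ss:chain[blocks] ⇒ blocked
  2. Aa ← Ee ← Tt → Cc → Ss ← Ff → Bb — Ee:chain[blocks]; Tt:fork[blocks]; Cc:chain[blocks]; Ss:collider[open]; Ff:fork[open] ⇒ blocked
  3. Aa ← Tt → Cc → Ss → Bb — Tt:fork[blocks]; Cc:chain[blocks]; Ss:chain[blocks] ⇒ blocked
  4. Aa ← Tt → Cc → Ss ← Ff → Bb — Tt:fork[blocks]; Cc:chain[blocks]; Ss:collider[open]; Ff:fork[open] ⇒ blocked
All paths are blocked; Aa ⊥ Bb | {Cc, Ee, Ss, Tt} holds.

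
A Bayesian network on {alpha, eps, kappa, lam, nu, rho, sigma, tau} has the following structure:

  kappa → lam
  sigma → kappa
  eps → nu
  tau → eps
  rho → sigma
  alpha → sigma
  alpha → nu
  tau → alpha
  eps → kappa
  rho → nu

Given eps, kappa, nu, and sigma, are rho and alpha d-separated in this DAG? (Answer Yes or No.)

No

Enumerating the 6 paths from rho to alpha and testing each for blocking by {eps, kappa, nu, sigma}:
Path 1: rho → sigma ← alpha
  sigma is a collider and sigma is conditioned on, which opens it — no node blocks this path, so it is active.
Path 2: rho → sigma → kappa ← eps → nu ← alpha
  sigma is a chain here and sigma is conditioned on, so the path is blocked at sigma.
Path 3: rho → sigma → kappa ← eps ← tau → alpha
  sigma is a chain here and sigma is conditioned on, so the path is blocked at sigma.
Path 4: rho → nu ← alpha
  nu is a collider and nu is conditioned on, which opens it — no node blocks this path, so it is active.
Path 5: rho → nu ← eps → kappa ← sigma ← alpha
  eps is a fork here and eps is conditioned on, so the path is blocked at eps.
Path 6: rho → nu ← eps ← tau → alpha
  eps is a chain here and eps is conditioned on, so the path is blocked at eps.
Since the path rho → sigma ← alpha is active, rho and alpha are not d-separated given {eps, kappa, nu, sigma}.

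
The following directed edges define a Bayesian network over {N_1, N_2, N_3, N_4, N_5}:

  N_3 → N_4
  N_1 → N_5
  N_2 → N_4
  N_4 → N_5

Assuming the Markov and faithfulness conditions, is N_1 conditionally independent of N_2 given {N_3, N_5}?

The only undirected path from N_1 to N_2 is:
Path 1: N_1 → N_5 ← N_4 ← N_2
  N_5 is a collider and N_5 is conditioned on, which opens it; N_4 is a chain and N_4 is not conditioned on — no node blocks this path, so it is active.
Because an active path exists, N_1 and N_2 are not d-separated.

No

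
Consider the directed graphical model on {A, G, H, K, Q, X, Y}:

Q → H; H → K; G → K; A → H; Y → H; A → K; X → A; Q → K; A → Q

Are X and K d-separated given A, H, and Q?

Yes — X and K are d-separated given {A, H, Q}.

Enumerating the 5 paths from X to K and testing each for blocking by {A, H, Q}:
Path 1: X → A → Q → H → K
  A is a chain here and A is conditioned on, so the path is blocked at A.
Path 2: X → A → Q → K
  A is a chain here and A is conditioned on, so the path is blocked at A.
Path 3: X → A → H ← Q → K
  A is a chain here and A is conditioned on, so the path is blocked at A.
Path 4: X → A → H → K
  A is a chain here and A is conditioned on, so the path is blocked at A.
Path 5: X → A → K
  A is a chain here and A is conditioned on, so the path is blocked at A.
All paths are blocked; X ⊥ K | {A, H, Q} holds.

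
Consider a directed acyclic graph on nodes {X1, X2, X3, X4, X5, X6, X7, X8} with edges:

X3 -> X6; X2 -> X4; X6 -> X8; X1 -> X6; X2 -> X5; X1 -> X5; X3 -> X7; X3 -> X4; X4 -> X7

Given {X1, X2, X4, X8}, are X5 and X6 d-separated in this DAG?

Yes

Enumerating the 3 paths from X5 to X6 and testing each for blocking by {X1, X2, X4, X8}:
  1. X5 ← X2 → X4 ← X3 → X6 — X2:fork[blocks]; X4:collider[open]; X3:fork[open] ⇒ blocked
  2. X5 ← X2 → X4 → X7 ← X3 → X6 — X2:fork[blocks]; X4:chain[blocks]; X7:collider[blocks]; X3:fork[open] ⇒ blocked
  3. X5 ← X1 → X6 — X1:fork[blocks] ⇒ blocked
Since every path is blocked, d-separation holds.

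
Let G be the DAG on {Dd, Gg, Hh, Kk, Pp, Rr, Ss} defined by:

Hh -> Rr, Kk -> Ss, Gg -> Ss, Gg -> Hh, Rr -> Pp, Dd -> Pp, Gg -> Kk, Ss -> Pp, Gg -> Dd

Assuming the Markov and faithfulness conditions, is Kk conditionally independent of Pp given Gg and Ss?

Yes

6 paths connect Kk and Pp; each must be blocked for d-separation to hold:
  1. Kk ← Gg → Hh → Rr → Pp — Gg:fork[blocks]; Hh:chain[open]; Rr:chain[open] ⇒ blocked
  2. Kk ← Gg → Dd → Pp — Gg:fork[blocks]; Dd:chain[open] ⇒ blocked
  3. Kk ← Gg → Ss → Pp — Gg:fork[blocks]; Ss:chain[blocks] ⇒ blocked
  4. Kk → Ss ← Gg → Hh → Rr → Pp — Ss:collider[open]; Gg:fork[blocks]; Hh:chain[open]; Rr:chain[open] ⇒ blocked
  5. Kk → Ss ← Gg → Dd → Pp — Ss:collider[open]; Gg:fork[blocks]; Dd:chain[open] ⇒ blocked
  6. Kk → Ss → Pp — Ss:chain[blocks] ⇒ blocked
Every path is blocked, so Kk and Pp are d-separated given {Gg, Ss}.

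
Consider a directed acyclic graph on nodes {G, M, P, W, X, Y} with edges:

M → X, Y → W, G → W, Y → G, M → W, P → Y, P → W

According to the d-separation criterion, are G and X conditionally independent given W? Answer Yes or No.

3 paths connect G and X; each must be blocked for d-separation to hold:
Path 1: G → W ← M → X
  W is a collider and W is conditioned on, which opens it; M is a fork and M is not conditioned on — no node blocks this path, so it is active.
Path 2: G ← Y ← P → W ← M → X
  Y is a chain and Y is not conditioned on; P is a fork and P is not conditioned on; W is a collider and W is conditioned on, which opens it; M is a fork and M is not conditioned on — no node blocks this path, so it is active.
Path 3: G ← Y → W ← M → X
  Y is a fork and Y is not conditioned on; W is a collider and W is conditioned on, which opens it; M is a fork and M is not conditioned on — no node blocks this path, so it is active.
At least one path is unblocked, so d-separation fails.

No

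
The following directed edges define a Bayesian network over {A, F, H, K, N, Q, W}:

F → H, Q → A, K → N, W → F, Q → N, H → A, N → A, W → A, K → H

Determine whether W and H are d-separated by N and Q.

There are 4 undirected paths between W and H; checking each against the conditioning set {N, Q}:
Path 1: W → F → H
  F is a chain and F is not conditioned on — no node blocks this path, so it is active.
Path 2: W → A ← N ← K → H
  A is a collider here and neither A nor any of its descendants is conditioned on, so the collider stays closed — the path is blocked at A.
Path 3: W → A ← H
  A is a collider here and neither A nor any of its descendants is conditioned on, so the collider stays closed — the path is blocked at A.
Path 4: W → A ← Q → N ← K → H
  A is a collider here and neither A nor any of its descendants is conditioned on, so the collider stays closed — the path is blocked at A.
At least one path is unblocked, so d-separation fails.

No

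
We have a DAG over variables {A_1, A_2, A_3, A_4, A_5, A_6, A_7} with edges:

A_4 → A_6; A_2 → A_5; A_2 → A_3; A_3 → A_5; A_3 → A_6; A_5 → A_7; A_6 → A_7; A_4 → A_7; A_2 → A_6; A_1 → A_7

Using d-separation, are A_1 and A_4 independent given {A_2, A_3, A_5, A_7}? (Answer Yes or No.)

No

Enumerating the 6 paths from A_1 to A_4 and testing each for blocking by {A_2, A_3, A_5, A_7}:
Path 1: A_1 → A_7 ← A_6 ← A_4
  A_7 is a collider and A_7 is conditioned on, which opens it; A_6 is a chain and A_6 is not conditioned on — no node blocks this path, so it is active.
Path 2: A_1 → A_7 ← A_4
  A_7 is a collider and A_7 is conditioned on, which opens it — no node blocks this path, so it is active.
Path 3: A_1 → A_7 ← A_5 ← A_3 → A_6 ← A_4
  A_5 is a chain here and A_5 is conditioned on, so the path is blocked at A_5.
Path 4: A_1 → A_7 ← A_5 ← A_3 ← A_2 → A_6 ← A_4
  A_5 is a chain here and A_5 is conditioned on, so the path is blocked at A_5.
Path 5: A_1 → A_7 ← A_5 ← A_2 → A_6 ← A_4
  A_5 is a chain here and A_5 is conditioned on, so the path is blocked at A_5.
Path 6: A_1 → A_7 ← A_5 ← A_2 → A_3 → A_6 ← A_4
  A_5 is a chain here and A_5 is conditioned on, so the path is blocked at A_5.
Because an active path exists, A_1 and A_4 are not d-separated.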